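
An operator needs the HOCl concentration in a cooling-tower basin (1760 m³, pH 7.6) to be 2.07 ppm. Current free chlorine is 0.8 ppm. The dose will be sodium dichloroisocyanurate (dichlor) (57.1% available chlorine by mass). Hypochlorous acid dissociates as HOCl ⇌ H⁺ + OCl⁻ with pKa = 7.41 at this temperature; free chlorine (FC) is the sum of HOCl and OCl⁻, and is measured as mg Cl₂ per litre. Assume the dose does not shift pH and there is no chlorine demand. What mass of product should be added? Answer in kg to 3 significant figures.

13.8 kg

Volume: 1760 m³ = 1,760,000 L.
[OCl⁻]/[HOCl] = 10^(pH − pKa) = 10^(7.6 − 7.41) = 1.549; fraction as HOCl = 1/(1 + 1.549) = 0.3923.
Free chlorine required for 2.07 ppm HOCl: 2.07 / 0.3923 = 5.276 ppm.
FC to add: 5.276 − 0.8 = 4.476 mg/L as Cl₂.
Cl₂ equivalent: 4.476 mg/L × 1,760,000 L = 7878 g.
Product at 57.1% available Cl: 7878 / 0.571 = 13,800 g.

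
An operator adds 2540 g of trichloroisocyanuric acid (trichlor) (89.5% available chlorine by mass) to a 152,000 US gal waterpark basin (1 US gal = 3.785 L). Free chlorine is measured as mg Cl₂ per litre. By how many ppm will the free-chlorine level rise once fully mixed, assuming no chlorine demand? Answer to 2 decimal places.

Volume: 152,000 US gal × 3.785 L/gal = 575,320 L.
Available chlorine delivered: 2540 g × 0.895 = 2273 g as Cl₂.
Concentration rise: 2273 g / 575,320 L = 3.951 mg/L = 3.95 ppm.

3.95 ppm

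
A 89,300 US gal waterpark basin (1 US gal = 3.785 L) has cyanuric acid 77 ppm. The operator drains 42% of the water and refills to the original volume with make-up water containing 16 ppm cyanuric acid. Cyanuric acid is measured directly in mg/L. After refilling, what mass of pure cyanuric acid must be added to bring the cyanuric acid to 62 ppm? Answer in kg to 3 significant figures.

3.59 kg

Volume: 89,300 US gal × 3.785 L/gal = 338,000 L.
After draining 42% and refilling: 77 × 0.58 + 16 × 0.42 = 51.38 ppm.
Deficit to target: 62 − 51.38 = 10.62 mg/L.
Mass: 10.62 mg/L × 338,000 L = 3590 g cyanuric acid.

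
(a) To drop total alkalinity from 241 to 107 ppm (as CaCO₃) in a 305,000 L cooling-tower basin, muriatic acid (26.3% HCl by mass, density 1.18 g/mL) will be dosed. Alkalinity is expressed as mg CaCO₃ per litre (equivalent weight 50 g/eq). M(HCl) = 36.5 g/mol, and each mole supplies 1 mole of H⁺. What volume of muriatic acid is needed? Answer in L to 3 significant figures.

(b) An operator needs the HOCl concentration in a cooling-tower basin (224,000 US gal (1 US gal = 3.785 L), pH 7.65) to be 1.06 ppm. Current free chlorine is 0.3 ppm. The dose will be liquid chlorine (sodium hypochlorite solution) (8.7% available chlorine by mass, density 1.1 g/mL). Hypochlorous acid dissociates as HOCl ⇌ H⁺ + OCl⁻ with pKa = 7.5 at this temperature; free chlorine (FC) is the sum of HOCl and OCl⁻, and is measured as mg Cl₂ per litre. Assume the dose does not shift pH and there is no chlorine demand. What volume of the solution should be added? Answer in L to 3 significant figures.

(a) 96.1 L; (b) 20.0 L

(a) Alkalinity to neutralize: (241 − 107) = 134 mg/L as CaCO₃ × 305,000 L = 40,870 g as CaCO₃.
(a) Equivalents of H⁺ required: 40,870 ÷ 50 g/eq = 817.4 eq = 817.4 mol HCl.
(a) Mass of HCl: 817.4 × 36.5 = 29,840 g.
(a) Mass of 26.3% solution: 29,840 / 0.263 = 113,400 g.
(a) Volume: 113,400 g ÷ 1.18 g/mL = 96,140 mL.

(b) Volume: 224,000 US gal × 3.785 L/gal = 847,840 L.
(b) [OCl⁻]/[HOCl] = 10^(pH − pKa) = 10^(7.65 − 7.5) = 1.413; fraction as HOCl = 1/(1 + 1.413) = 0.4145.
(b) Free chlorine required for 1.06 ppm HOCl: 1.06 / 0.4145 = 2.557 ppm.
(b) FC to add: 2.557 − 0.3 = 2.257 mg/L as Cl₂.
(b) Cl₂ equivalent: 2.257 mg/L × 847,840 L = 1914 g.
(b) Product at 8.7% available Cl: 1914 / 0.087 = 22,000 g.
(b) Volume: 22,000 g ÷ 1.1 g/mL = 20,000 mL.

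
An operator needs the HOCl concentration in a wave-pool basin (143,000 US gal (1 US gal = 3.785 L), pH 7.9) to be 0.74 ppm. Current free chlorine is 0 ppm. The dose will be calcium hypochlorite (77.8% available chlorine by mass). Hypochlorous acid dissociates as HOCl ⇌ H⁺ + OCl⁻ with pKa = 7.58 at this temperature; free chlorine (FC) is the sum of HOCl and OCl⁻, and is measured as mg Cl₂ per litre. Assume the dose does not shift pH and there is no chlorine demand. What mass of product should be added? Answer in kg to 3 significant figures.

1.59 kg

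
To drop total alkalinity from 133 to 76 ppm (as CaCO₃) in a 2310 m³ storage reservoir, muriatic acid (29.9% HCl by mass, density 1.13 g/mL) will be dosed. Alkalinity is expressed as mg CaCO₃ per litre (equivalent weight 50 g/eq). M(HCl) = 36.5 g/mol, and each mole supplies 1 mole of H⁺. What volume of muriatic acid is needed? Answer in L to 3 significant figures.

284 L

Volume: 2310 m³ = 2,310,000 L.
Alkalinity to neutralize: (133 − 76) = 57 mg/L as CaCO₃ × 2,310,000 L = 131,700 g as CaCO₃.
Equivalents of H⁺ required: 131,700 ÷ 50 g/eq = 2633 eq = 2633 mol HCl.
Mass of HCl: 2633 × 36.5 = 96,120 g.
Mass of 29.9% solution: 96,120 / 0.299 = 321,500 g.
Volume: 321,500 g ÷ 1.13 g/mL = 284,500 mL.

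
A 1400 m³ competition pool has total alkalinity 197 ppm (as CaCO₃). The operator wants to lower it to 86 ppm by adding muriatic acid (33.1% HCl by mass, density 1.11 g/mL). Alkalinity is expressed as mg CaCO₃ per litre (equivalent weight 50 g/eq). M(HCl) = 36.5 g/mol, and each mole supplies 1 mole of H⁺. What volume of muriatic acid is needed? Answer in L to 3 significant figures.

309 L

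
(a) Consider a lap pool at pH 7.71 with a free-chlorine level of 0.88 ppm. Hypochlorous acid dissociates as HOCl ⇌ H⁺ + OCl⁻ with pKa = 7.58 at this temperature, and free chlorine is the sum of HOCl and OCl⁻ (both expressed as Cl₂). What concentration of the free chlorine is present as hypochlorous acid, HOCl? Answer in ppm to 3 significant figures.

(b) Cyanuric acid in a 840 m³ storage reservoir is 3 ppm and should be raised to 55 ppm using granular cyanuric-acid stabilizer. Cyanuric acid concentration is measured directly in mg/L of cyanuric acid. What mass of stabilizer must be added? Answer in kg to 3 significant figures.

(a) 0.375 ppm; (b) 43.7 kg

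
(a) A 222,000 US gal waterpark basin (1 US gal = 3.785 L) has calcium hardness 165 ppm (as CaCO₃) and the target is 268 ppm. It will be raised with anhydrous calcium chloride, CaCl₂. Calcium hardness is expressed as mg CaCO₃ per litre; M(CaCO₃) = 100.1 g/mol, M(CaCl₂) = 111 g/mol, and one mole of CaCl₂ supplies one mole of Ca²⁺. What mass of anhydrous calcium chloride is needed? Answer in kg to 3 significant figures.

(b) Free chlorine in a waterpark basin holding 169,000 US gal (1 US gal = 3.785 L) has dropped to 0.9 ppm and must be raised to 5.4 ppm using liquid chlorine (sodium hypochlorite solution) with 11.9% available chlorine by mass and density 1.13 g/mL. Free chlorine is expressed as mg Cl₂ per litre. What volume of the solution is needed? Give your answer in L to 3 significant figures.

(a) Volume: 222,000 US gal × 3.785 L/gal = 840,270 L.
(a) Hardness to add: (268 − 165) = 103 mg/L as CaCO₃ × 840,270 L = 86,550 g as CaCO₃.
(a) Moles of Ca²⁺ (1 mol Ca²⁺ ≡ 1 mol CaCO₃): 86,550 / 100.1 g/mol = 864.6 mol.
(a) Mass of CaCl₂: 864.6 × 111 = 95,970 g.

(b) Volume: 169,000 US gal × 3.785 L/gal = 639,665 L.
(b) Chlorine deficit: 5.4 − 0.9 = 4.5 ppm = 4.5 mg/L as Cl₂.
(b) Cl₂ equivalent needed: 4.5 mg/L × 639,665 L = 2,878,000 mg = 2878 g.
(b) Product at 11.9% available chlorine: 2878 / 0.119 = 24,190 g.
(b) Volume at density 1.13 g/mL: 24,190 g ÷ 1.13 g/mL = 21,410 mL.

(a) 96.0 kg; (b) 21.4 L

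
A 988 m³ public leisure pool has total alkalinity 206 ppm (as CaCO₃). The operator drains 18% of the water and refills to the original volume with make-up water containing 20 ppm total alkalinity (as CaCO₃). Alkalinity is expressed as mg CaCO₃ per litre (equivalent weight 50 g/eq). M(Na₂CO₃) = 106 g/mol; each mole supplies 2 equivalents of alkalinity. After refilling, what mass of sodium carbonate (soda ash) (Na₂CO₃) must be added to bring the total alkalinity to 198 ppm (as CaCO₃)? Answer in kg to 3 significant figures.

26.7 kg

Volume: 988 m³ = 988,000 L.
After draining 18% and refilling: 206 × 0.82 + 20 × 0.18 = 172.52 ppm.
Deficit to target: 198 − 172.52 = 25.48 mg/L.
As CaCO₃: 25.48 mg/L × 988,000 L = 25,170 g; ÷ 50 g/eq ÷ 2 = 251.7 mol Na₂CO₃.
Mass: 251.7 × 106 = 26,680 g.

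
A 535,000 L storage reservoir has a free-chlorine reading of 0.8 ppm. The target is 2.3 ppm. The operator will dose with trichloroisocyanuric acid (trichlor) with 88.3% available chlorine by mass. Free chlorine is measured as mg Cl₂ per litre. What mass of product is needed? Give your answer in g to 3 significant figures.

Chlorine deficit: 2.3 − 0.8 = 1.5 ppm = 1.5 mg/L as Cl₂.
Cl₂ equivalent needed: 1.5 mg/L × 535,000 L = 802,500 mg = 802.5 g.
Product at 88.3% available chlorine: 802.5 / 0.883 = 908.8 g.

909 g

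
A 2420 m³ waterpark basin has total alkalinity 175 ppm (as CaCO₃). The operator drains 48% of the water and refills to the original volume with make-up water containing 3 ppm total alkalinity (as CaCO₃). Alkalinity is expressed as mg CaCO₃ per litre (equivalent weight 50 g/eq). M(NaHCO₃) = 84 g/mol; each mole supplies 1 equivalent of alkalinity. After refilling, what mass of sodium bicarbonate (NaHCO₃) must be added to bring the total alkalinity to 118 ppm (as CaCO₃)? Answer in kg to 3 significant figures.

104 kg

Volume: 2420 m³ = 2,420,000 L.
After draining 48% and refilling: 175 × 0.52 + 3 × 0.48 = 92.44 ppm.
Deficit to target: 118 − 92.44 = 25.56 mg/L.
As CaCO₃: 25.56 mg/L × 2,420,000 L = 61,860 g; ÷ 50 g/eq ÷ 1 = 1237 mol NaHCO₃.
Mass: 1237 × 84 = 103,900 g.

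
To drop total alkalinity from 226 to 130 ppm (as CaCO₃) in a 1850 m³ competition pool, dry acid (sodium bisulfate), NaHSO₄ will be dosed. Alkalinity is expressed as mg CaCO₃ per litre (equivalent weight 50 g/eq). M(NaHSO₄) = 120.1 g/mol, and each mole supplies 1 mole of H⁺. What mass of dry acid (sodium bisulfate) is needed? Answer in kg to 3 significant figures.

427 kg

Volume: 1850 m³ = 1,850,000 L.
Alkalinity to neutralize: (226 − 130) = 96 mg/L as CaCO₃ × 1,850,000 L = 177,600 g as CaCO₃.
Equivalents of H⁺ required: 177,600 ÷ 50 g/eq = 3552 eq = 3552 mol NaHSO₄.
Mass of NaHSO₄: 3552 × 120.1 = 426,600 g.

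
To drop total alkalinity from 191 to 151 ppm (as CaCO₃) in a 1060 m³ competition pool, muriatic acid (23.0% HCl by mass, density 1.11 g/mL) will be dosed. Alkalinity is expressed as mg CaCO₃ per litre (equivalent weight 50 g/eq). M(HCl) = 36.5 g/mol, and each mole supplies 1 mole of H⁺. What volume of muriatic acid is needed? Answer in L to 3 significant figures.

121 L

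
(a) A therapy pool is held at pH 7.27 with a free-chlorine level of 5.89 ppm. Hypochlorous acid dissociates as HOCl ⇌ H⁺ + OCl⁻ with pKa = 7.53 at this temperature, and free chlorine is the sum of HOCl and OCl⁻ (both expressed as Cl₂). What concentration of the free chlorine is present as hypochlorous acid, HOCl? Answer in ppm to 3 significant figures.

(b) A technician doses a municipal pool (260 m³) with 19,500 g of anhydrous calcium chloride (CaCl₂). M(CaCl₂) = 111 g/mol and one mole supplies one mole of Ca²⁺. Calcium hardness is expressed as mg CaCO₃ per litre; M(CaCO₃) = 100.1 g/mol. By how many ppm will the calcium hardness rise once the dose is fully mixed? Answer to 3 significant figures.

(a) [OCl⁻]/[HOCl] = 10^(pH − pKa) = 10^(7.27 − 7.53) = 10^-0.26 = 0.5495.
(a) Fraction as HOCl = 1 / (1 + 0.5495) = 0.6454.
(a) HOCl = 0.6454 × 5.89 ppm = 3.801 ppm.

(b) Volume: 260 m³ = 260,000 L.
(b) Moles of Ca²⁺: 19,500 g ÷ 111 g/mol = 175.7 mol.
(b) As CaCO₃: 175.7 mol × 100.1 g/mol = 17,590 g.
(b) Rise: 17,590 g / 260,000 L × 1000 = 67.64 mg/L.

(a) 3.80 ppm; (b) 67.6 ppm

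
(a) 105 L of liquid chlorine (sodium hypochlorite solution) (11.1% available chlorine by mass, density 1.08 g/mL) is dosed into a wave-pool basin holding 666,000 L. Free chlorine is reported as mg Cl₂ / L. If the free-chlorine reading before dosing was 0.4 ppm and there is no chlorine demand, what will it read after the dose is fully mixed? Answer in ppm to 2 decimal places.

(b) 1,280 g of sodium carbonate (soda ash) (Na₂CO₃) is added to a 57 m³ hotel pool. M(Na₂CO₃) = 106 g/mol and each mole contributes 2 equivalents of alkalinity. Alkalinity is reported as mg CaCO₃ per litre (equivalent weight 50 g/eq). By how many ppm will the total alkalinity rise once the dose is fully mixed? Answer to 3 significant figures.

(a) 19.30 ppm; (b) 21.2 ppm

(a) Mass of solution: 105 L × 1000 mL/L × 1.08 g/mL = 113,400 g.
(a) Available chlorine delivered: 113,400 g × 0.111 = 12,590 g as Cl₂.
(a) Concentration rise: 12,590 g / 666,000 L = 18.9 mg/L = 18.90 ppm.
(a) Final FC: 0.4 + 18.90 = 19.30 ppm.

(b) Volume: 57 m³ = 57,000 L.
(b) Moles of Na₂CO₃: 1,280 g ÷ 106 g/mol = 12.08 mol → 24.15 eq of alkalinity.
(b) As CaCO₃: 24.15 eq × 50 g/eq = 1208 g.
(b) Rise: 1208 g / 57,000 L × 1000 = 21.19 mg/L.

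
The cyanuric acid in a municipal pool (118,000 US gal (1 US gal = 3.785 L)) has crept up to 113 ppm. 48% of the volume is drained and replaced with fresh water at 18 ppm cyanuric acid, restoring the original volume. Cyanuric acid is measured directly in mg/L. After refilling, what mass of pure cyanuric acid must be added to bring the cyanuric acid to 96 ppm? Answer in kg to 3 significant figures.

Volume: 118,000 US gal × 3.785 L/gal = 446,630 L.
After draining 48% and refilling: 113 × 0.52 + 18 × 0.48 = 67.4 ppm.
Deficit to target: 96 − 67.4 = 28.6 mg/L.
Mass: 28.6 mg/L × 446,630 L = 12,770 g cyanuric acid.

12.8 kg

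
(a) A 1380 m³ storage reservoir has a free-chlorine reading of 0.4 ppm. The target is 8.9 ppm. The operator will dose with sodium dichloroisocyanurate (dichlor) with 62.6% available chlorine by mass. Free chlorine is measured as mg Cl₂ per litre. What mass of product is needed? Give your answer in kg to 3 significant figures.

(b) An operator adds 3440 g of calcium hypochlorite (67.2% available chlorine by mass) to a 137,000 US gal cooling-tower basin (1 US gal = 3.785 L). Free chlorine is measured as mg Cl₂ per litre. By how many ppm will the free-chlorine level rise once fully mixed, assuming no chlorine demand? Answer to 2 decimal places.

(a) 18.7 kg; (b) 4.46 ppm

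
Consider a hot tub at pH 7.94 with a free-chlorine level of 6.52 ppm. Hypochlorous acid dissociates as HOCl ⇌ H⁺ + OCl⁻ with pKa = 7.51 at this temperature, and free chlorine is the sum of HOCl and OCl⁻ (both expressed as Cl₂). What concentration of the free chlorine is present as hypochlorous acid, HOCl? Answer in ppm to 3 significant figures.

[OCl⁻]/[HOCl] = 10^(pH − pKa) = 10^(7.94 − 7.51) = 10^0.43 = 2.692.
Fraction as HOCl = 1 / (1 + 2.692) = 0.2709.
HOCl = 0.2709 × 6.52 ppm = 1.766 ppm.

1.77 ppm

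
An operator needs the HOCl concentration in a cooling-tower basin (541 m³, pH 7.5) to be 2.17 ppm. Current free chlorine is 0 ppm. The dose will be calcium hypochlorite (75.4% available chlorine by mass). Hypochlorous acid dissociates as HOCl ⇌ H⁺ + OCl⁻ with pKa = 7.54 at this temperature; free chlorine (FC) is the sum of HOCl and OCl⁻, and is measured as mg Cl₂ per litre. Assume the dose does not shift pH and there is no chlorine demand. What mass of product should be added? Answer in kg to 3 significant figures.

2.98 kg

Volume: 541 m³ = 541,000 L.
[OCl⁻]/[HOCl] = 10^(pH − pKa) = 10^(7.5 − 7.54) = 0.912; fraction as HOCl = 1/(1 + 0.912) = 0.523.
Free chlorine required for 2.17 ppm HOCl: 2.17 / 0.523 = 4.149 ppm.
FC to add: 4.149 − 0 = 4.149 mg/L as Cl₂.
Cl₂ equivalent: 4.149 mg/L × 541,000 L = 2245 g.
Product at 75.4% available Cl: 2245 / 0.754 = 2977 g.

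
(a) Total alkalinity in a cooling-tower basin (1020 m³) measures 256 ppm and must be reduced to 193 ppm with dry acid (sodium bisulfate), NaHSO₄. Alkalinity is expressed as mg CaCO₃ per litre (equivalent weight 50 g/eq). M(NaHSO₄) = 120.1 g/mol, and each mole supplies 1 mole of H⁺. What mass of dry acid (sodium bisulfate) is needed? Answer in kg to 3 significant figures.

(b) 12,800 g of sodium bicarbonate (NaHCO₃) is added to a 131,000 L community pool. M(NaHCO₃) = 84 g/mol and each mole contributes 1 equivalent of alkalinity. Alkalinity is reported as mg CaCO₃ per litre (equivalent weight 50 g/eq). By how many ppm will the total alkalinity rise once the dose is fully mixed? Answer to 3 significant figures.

(a) Volume: 1020 m³ = 1,020,000 L.
(a) Alkalinity to neutralize: (256 − 193) = 63 mg/L as CaCO₃ × 1,020,000 L = 64,260 g as CaCO₃.
(a) Equivalents of H⁺ required: 64,260 ÷ 50 g/eq = 1285 eq = 1285 mol NaHSO₄.
(a) Mass of NaHSO₄: 1285 × 120.1 = 154,400 g.

(b) Moles of NaHCO₃: 12,800 g ÷ 84 g/mol = 152.4 mol → 152.4 eq of alkalinity.
(b) As CaCO₃: 152.4 eq × 50 g/eq = 7619 g.
(b) Rise: 7619 g / 131,000 L × 1000 = 58.16 mg/L.

(a) 154 kg; (b) 58.2 ppm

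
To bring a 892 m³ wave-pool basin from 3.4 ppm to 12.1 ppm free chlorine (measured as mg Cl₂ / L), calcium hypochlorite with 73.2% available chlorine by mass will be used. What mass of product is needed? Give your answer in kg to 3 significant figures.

Volume: 892 m³ = 892,000 L.
Chlorine deficit: 12.1 − 3.4 = 8.7 ppm = 8.7 mg/L as Cl₂.
Cl₂ equivalent needed: 8.7 mg/L × 892,000 L = 7,760,000 mg = 7760 g.
Product at 73.2% available chlorine: 7760 / 0.732 = 10,600 g.

10.6 kg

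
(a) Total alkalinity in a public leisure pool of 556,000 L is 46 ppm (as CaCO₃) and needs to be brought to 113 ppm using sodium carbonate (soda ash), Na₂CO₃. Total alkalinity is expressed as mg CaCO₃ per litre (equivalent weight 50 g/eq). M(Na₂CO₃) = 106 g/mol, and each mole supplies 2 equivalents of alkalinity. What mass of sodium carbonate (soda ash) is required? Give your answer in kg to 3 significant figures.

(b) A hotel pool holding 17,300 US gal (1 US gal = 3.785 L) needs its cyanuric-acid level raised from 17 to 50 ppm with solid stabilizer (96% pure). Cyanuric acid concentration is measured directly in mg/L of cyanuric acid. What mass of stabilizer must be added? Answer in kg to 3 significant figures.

(a) Alkalinity to add: (113 − 46) = 67 mg/L as CaCO₃ × 556,000 L = 37,250 g as CaCO₃.
(a) Equivalents: 37,250 g ÷ 50 g/eq = 745 eq.
(a) Each mole of Na₂CO₃ supplies 2 eq, so 745 / 2 = 372.5 mol.
(a) Mass: 372.5 mol × 106 g/mol = 39,490 g.

(b) Volume: 17,300 US gal × 3.785 L/gal = 65,480 L.
(b) CYA to add: (50 − 17) = 33 mg/L × 65,480 L = 2161 g cyanuric acid.
(b) At 96% purity: 2161 / 0.96 = 2251 g product.

(a) 39.5 kg; (b) 2.25 kg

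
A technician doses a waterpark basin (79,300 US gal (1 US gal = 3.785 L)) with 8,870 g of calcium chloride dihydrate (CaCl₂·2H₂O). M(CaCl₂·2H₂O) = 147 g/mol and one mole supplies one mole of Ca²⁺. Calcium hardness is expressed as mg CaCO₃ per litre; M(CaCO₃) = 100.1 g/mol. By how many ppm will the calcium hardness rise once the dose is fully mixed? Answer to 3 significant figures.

20.1 ppm

Volume: 79,300 US gal × 3.785 L/gal = 300,150 L.
Moles of Ca²⁺: 8,870 g ÷ 147 g/mol = 60.34 mol.
As CaCO₃: 60.34 mol × 100.1 g/mol = 6040 g.
Rise: 6040 g / 300,150 L × 1000 = 20.12 mg/L.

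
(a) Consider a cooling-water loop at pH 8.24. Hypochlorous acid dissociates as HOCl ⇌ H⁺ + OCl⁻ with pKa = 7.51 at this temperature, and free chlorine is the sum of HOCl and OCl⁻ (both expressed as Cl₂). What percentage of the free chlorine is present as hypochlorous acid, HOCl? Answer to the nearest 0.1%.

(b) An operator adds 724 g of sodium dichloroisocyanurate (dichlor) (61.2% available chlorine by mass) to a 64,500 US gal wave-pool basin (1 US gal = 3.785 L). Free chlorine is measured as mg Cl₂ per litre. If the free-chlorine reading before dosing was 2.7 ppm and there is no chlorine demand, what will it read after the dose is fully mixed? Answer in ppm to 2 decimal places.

(a) 15.7%; (b) 4.51 ppm

(a) [OCl⁻]/[HOCl] = 10^(pH − pKa) = 10^(8.24 − 7.51) = 10^0.73 = 5.37.
(a) Fraction as HOCl = 1 / (1 + 5.37) = 0.157.

(b) Volume: 64,500 US gal × 3.785 L/gal = 244,132 L.
(b) Available chlorine delivered: 724 g × 0.612 = 443.1 g as Cl₂.
(b) Concentration rise: 443.1 g / 244,132 L = 1.815 mg/L = 1.81 ppm.
(b) Final FC: 2.7 + 1.81 = 4.51 ppm.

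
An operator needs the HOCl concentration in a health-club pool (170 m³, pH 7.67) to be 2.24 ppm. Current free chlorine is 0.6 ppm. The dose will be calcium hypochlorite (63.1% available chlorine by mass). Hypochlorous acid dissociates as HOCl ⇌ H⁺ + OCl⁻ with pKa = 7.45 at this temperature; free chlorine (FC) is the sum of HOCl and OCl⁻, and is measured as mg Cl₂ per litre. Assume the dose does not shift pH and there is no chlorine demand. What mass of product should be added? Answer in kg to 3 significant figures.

1.44 kg

Volume: 170 m³ = 170,000 L.
[OCl⁻]/[HOCl] = 10^(pH − pKa) = 10^(7.67 − 7.45) = 1.66; fraction as HOCl = 1/(1 + 1.66) = 0.376.
Free chlorine required for 2.24 ppm HOCl: 2.24 / 0.376 = 5.957 ppm.
FC to add: 5.957 − 0.6 = 5.357 mg/L as Cl₂.
Cl₂ equivalent: 5.357 mg/L × 170,000 L = 910.8 g.
Product at 63.1% available Cl: 910.8 / 0.631 = 1443 g.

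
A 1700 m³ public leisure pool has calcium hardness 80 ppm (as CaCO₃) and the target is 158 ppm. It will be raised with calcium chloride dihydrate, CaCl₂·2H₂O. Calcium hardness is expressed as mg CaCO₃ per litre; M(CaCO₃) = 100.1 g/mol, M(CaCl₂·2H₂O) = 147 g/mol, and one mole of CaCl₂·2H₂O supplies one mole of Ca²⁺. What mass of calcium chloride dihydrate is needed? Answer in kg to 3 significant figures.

Volume: 1700 m³ = 1,700,000 L.
Hardness to add: (158 − 80) = 78 mg/L as CaCO₃ × 1,700,000 L = 132,600 g as CaCO₃.
Moles of Ca²⁺ (1 mol Ca²⁺ ≡ 1 mol CaCO₃): 132,600 / 100.1 g/mol = 1325 mol.
Mass of CaCl₂·2H₂O: 1325 × 147 = 194,700 g.

195 kg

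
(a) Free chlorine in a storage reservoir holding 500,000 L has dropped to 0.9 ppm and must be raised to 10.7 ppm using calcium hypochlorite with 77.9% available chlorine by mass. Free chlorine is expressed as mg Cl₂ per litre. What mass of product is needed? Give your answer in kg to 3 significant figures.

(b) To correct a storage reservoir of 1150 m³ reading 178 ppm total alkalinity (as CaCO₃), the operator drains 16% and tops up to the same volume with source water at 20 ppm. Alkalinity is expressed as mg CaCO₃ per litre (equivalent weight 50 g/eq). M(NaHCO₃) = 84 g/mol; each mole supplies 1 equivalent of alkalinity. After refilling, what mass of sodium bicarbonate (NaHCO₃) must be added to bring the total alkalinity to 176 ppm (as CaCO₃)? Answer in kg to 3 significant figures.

(a) 6.29 kg; (b) 45.0 kg

(a) Chlorine deficit: 10.7 − 0.9 = 9.8 ppm = 9.8 mg/L as Cl₂.
(a) Cl₂ equivalent needed: 9.8 mg/L × 500,000 L = 4,900,000 mg = 4900 g.
(a) Product at 77.9% available chlorine: 4900 / 0.779 = 6290 g.

(b) Volume: 1150 m³ = 1,150,000 L.
(b) After draining 16% and refilling: 178 × 0.84 + 20 × 0.16 = 152.72 ppm.
(b) Deficit to target: 176 − 152.72 = 23.28 mg/L.
(b) As CaCO₃: 23.28 mg/L × 1,150,000 L = 26,770 g; ÷ 50 g/eq ÷ 1 = 535.4 mol NaHCO₃.
(b) Mass: 535.4 × 84 = 44,980 g.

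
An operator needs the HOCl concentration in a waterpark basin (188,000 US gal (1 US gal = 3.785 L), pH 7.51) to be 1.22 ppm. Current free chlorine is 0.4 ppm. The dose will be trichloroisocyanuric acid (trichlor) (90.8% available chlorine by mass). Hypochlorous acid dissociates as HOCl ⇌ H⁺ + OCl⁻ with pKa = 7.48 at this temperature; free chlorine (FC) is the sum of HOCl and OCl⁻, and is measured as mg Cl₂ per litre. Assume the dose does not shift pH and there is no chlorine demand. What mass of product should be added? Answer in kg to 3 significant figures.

1.67 kg

Volume: 188,000 US gal × 3.785 L/gal = 711,580 L.
[OCl⁻]/[HOCl] = 10^(pH − pKa) = 10^(7.51 − 7.48) = 1.072; fraction as HOCl = 1/(1 + 1.072) = 0.4827.
Free chlorine required for 1.22 ppm HOCl: 1.22 / 0.4827 = 2.527 ppm.
FC to add: 2.527 − 0.4 = 2.127 mg/L as Cl₂.
Cl₂ equivalent: 2.127 mg/L × 711,580 L = 1514 g.
Product at 90.8% available Cl: 1514 / 0.908 = 1667 g.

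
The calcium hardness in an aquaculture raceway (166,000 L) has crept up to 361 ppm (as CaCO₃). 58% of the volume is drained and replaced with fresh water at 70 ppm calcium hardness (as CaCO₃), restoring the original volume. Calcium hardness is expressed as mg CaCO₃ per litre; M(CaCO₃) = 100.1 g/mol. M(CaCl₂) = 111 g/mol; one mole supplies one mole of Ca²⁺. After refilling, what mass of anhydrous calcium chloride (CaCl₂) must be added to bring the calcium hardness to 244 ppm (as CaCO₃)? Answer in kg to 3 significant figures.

9.53 kg

After draining 58% and refilling: 361 × 0.42 + 70 × 0.58 = 192.22 ppm.
Deficit to target: 244 − 192.22 = 51.78 mg/L.
As CaCO₃: 51.78 mg/L × 166,000 L = 8595 g; ÷ 100.1 = 85.87 mol Ca²⁺.
Mass: 85.87 × 111 = 9531 g.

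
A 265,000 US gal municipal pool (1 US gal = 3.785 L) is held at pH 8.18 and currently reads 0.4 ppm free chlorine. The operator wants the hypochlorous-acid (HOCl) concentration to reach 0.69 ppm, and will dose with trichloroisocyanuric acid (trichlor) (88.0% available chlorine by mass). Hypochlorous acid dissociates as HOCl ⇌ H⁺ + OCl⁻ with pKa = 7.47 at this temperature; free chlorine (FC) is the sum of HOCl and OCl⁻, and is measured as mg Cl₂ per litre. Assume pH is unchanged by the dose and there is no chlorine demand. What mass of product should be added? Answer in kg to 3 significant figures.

4.36 kg

Volume: 265,000 US gal × 3.785 L/gal = 1,003,025 L.
[OCl⁻]/[HOCl] = 10^(pH − pKa) = 10^(8.18 − 7.47) = 5.129; fraction as HOCl = 1/(1 + 5.129) = 0.1632.
Free chlorine required for 0.69 ppm HOCl: 0.69 / 0.1632 = 4.229 ppm.
FC to add: 4.229 − 0.4 = 3.829 mg/L as Cl₂.
Cl₂ equivalent: 3.829 mg/L × 1,003,025 L = 3840 g.
Product at 88.0% available Cl: 3840 / 0.88 = 4364 g.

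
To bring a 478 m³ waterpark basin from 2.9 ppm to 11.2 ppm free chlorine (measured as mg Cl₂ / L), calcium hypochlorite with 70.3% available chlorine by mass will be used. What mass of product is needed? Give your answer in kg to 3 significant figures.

Volume: 478 m³ = 478,000 L.
Chlorine deficit: 11.2 − 2.9 = 8.3 ppm = 8.3 mg/L as Cl₂.
Cl₂ equivalent needed: 8.3 mg/L × 478,000 L = 3,967,000 mg = 3967 g.
Product at 70.3% available chlorine: 3967 / 0.703 = 5644 g.

5.64 kg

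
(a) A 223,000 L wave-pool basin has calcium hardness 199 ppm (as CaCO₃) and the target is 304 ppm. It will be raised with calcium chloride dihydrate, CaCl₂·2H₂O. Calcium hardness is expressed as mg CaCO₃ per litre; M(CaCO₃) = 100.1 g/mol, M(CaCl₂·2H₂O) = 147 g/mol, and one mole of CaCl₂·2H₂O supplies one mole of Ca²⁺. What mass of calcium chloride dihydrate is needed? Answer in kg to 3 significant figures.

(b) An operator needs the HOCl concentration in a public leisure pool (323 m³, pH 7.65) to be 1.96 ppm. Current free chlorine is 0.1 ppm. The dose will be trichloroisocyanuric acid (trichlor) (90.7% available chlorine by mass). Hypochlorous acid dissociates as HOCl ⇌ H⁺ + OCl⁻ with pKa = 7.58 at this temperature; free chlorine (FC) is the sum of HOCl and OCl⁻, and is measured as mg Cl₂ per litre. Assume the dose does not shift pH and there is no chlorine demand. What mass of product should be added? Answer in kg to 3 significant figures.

(a) 34.4 kg; (b) 1.48 kg

(a) Hardness to add: (304 − 199) = 105 mg/L as CaCO₃ × 223,000 L = 23,420 g as CaCO₃.
(a) Moles of Ca²⁺ (1 mol Ca²⁺ ≡ 1 mol CaCO₃): 23,420 / 100.1 g/mol = 233.9 mol.
(a) Mass of CaCl₂·2H₂O: 233.9 × 147 = 34,390 g.

(b) Volume: 323 m³ = 323,000 L.
(b) [OCl⁻]/[HOCl] = 10^(pH − pKa) = 10^(7.65 − 7.58) = 1.175; fraction as HOCl = 1/(1 + 1.175) = 0.4598.
(b) Free chlorine required for 1.96 ppm HOCl: 1.96 / 0.4598 = 4.263 ppm.
(b) FC to add: 4.263 − 0.1 = 4.163 mg/L as Cl₂.
(b) Cl₂ equivalent: 4.163 mg/L × 323,000 L = 1345 g.
(b) Product at 90.7% available Cl: 1345 / 0.907 = 1482 g.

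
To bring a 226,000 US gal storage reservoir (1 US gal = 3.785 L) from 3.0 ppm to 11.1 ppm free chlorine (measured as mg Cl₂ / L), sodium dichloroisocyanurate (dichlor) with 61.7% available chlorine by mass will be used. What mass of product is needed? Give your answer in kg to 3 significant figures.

11.2 kg

Volume: 226,000 US gal × 3.785 L/gal = 855,410 L.
Chlorine deficit: 11.1 − 3.0 = 8.1 ppm = 8.1 mg/L as Cl₂.
Cl₂ equivalent needed: 8.1 mg/L × 855,410 L = 6,929,000 mg = 6929 g.
Product at 61.7% available chlorine: 6929 / 0.617 = 11,230 g.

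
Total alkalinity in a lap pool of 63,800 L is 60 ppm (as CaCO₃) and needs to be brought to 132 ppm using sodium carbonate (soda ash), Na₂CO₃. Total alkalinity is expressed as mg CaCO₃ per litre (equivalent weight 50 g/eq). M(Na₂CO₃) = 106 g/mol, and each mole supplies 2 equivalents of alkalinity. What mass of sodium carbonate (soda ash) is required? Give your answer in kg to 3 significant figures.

4.87 kg

Alkalinity to add: (132 − 60) = 72 mg/L as CaCO₃ × 63,800 L = 4594 g as CaCO₃.
Equivalents: 4594 g ÷ 50 g/eq = 91.87 eq.
Each mole of Na₂CO₃ supplies 2 eq, so 91.87 / 2 = 45.94 mol.
Mass: 45.94 mol × 106 g/mol = 4869 g.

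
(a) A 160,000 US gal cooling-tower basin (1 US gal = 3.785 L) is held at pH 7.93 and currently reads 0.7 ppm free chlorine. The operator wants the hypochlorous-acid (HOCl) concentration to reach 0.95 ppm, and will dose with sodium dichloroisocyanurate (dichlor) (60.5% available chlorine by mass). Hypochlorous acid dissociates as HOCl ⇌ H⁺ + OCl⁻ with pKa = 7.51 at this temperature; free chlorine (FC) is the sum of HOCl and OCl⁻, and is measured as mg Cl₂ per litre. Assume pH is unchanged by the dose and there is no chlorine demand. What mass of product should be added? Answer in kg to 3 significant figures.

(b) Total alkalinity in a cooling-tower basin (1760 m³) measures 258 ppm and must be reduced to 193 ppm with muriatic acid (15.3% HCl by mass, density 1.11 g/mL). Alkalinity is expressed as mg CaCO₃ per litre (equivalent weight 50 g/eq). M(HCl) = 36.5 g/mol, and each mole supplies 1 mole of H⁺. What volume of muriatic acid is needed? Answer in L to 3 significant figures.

(a) Volume: 160,000 US gal × 3.785 L/gal = 605,600 L.
(a) [OCl⁻]/[HOCl] = 10^(pH − pKa) = 10^(7.93 − 7.51) = 2.63; fraction as HOCl = 1/(1 + 2.63) = 0.2755.
(a) Free chlorine required for 0.95 ppm HOCl: 0.95 / 0.2755 = 3.449 ppm.
(a) FC to add: 3.449 − 0.7 = 2.749 mg/L as Cl₂.
(a) Cl₂ equivalent: 2.749 mg/L × 605,600 L = 1665 g.
(a) Product at 60.5% available Cl: 1665 / 0.605 = 2751 g.

(b) Volume: 1760 m³ = 1,760,000 L.
(b) Alkalinity to neutralize: (258 − 193) = 65 mg/L as CaCO₃ × 1,760,000 L = 114,400 g as CaCO₃.
(b) Equivalents of H⁺ required: 114,400 ÷ 50 g/eq = 2288 eq = 2288 mol HCl.
(b) Mass of HCl: 2288 × 36.5 = 83,510 g.
(b) Mass of 15.3% solution: 83,510 / 0.153 = 545,800 g.
(b) Volume: 545,800 g ÷ 1.11 g/mL = 491,700 mL.

(a) 2.75 kg; (b) 492 L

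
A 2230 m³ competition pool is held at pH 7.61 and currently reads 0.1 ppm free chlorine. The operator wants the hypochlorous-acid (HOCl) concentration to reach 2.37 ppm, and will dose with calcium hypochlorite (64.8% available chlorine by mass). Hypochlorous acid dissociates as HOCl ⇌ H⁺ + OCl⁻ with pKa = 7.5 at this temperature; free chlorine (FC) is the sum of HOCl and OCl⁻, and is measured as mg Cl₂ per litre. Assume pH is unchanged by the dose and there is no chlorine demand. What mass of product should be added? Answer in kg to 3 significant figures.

18.3 kg

Volume: 2230 m³ = 2,230,000 L.
[OCl⁻]/[HOCl] = 10^(pH − pKa) = 10^(7.61 − 7.5) = 1.288; fraction as HOCl = 1/(1 + 1.288) = 0.437.
Free chlorine required for 2.37 ppm HOCl: 2.37 / 0.437 = 5.423 ppm.
FC to add: 5.423 − 0.1 = 5.323 mg/L as Cl₂.
Cl₂ equivalent: 5.323 mg/L × 2,230,000 L = 11,870 g.
Product at 64.8% available Cl: 11,870 / 0.648 = 18,320 g.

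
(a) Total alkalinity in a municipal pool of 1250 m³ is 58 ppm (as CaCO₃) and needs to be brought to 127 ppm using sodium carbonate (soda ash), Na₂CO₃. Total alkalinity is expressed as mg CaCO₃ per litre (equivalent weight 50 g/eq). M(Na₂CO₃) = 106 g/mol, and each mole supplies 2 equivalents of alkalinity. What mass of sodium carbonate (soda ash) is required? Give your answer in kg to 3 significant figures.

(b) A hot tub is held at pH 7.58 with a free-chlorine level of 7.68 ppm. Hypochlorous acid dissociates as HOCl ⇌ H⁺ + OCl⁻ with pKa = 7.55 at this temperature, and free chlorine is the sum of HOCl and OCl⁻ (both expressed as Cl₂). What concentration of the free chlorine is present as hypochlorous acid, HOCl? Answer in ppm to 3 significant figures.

(a) Volume: 1250 m³ = 1,250,000 L.
(a) Alkalinity to add: (127 − 58) = 69 mg/L as CaCO₃ × 1,250,000 L = 86,250 g as CaCO₃.
(a) Equivalents: 86,250 g ÷ 50 g/eq = 1725 eq.
(a) Each mole of Na₂CO₃ supplies 2 eq, so 1725 / 2 = 862.5 mol.
(a) Mass: 862.5 mol × 106 g/mol = 91,420 g.

(b) [OCl⁻]/[HOCl] = 10^(pH − pKa) = 10^(7.58 − 7.55) = 10^0.03 = 1.072.
(b) Fraction as HOCl = 1 / (1 + 1.072) = 0.4827.
(b) HOCl = 0.4827 × 7.68 ppm = 3.707 ppm.

(a) 91.4 kg; (b) 3.71 ppm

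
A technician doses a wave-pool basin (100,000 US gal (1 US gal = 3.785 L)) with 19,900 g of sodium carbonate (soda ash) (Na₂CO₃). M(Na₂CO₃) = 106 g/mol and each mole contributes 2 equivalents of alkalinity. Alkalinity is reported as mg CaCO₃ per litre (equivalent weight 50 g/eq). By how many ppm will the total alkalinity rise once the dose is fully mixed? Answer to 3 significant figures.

49.6 ppm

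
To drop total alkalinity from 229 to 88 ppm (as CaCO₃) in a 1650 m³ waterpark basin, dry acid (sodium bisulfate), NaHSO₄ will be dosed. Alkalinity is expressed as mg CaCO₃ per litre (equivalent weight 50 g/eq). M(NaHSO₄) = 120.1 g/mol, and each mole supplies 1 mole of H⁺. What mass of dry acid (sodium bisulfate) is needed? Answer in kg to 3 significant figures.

559 kg

Volume: 1650 m³ = 1,650,000 L.
Alkalinity to neutralize: (229 − 88) = 141 mg/L as CaCO₃ × 1,650,000 L = 232,600 g as CaCO₃.
Equivalents of H⁺ required: 232,600 ÷ 50 g/eq = 4653 eq = 4653 mol NaHSO₄.
Mass of NaHSO₄: 4653 × 120.1 = 558,800 g.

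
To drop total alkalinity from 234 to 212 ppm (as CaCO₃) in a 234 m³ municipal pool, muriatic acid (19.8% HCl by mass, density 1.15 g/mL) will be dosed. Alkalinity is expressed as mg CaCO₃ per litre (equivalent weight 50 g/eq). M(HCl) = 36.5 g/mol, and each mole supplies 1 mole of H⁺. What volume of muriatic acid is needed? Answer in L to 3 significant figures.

Volume: 234 m³ = 234,000 L.
Alkalinity to neutralize: (234 − 212) = 22 mg/L as CaCO₃ × 234,000 L = 5148 g as CaCO₃.
Equivalents of H⁺ required: 5148 ÷ 50 g/eq = 103 eq = 103 mol HCl.
Mass of HCl: 103 × 36.5 = 3758 g.
Mass of 19.8% solution: 3758 / 0.198 = 18,980 g.
Volume: 18,980 g ÷ 1.15 g/mL = 16,500 mL.

16.5 L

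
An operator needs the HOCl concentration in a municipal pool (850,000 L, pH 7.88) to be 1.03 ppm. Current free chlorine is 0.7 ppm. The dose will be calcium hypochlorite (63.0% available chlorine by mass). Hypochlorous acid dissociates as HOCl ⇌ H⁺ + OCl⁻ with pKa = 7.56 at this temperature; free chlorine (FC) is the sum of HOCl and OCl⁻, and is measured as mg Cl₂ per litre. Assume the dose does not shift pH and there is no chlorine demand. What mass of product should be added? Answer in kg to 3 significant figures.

3.35 kg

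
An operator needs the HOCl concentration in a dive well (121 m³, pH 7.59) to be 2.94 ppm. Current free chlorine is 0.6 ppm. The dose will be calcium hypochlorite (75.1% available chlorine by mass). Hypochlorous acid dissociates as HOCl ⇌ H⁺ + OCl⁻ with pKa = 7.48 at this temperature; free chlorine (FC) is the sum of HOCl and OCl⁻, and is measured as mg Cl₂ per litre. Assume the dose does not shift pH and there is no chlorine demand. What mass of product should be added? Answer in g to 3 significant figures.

Volume: 121 m³ = 121,000 L.
[OCl⁻]/[HOCl] = 10^(pH − pKa) = 10^(7.59 − 7.48) = 1.288; fraction as HOCl = 1/(1 + 1.288) = 0.437.
Free chlorine required for 2.94 ppm HOCl: 2.94 / 0.437 = 6.727 ppm.
FC to add: 6.727 − 0.6 = 6.127 mg/L as Cl₂.
Cl₂ equivalent: 6.127 mg/L × 121,000 L = 741.4 g.
Product at 75.1% available Cl: 741.4 / 0.751 = 987.2 g.

987 g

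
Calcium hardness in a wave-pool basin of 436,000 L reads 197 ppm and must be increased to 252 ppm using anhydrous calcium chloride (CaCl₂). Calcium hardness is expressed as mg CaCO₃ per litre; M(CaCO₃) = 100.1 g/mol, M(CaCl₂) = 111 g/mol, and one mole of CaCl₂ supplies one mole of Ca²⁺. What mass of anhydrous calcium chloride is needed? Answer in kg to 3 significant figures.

26.6 kg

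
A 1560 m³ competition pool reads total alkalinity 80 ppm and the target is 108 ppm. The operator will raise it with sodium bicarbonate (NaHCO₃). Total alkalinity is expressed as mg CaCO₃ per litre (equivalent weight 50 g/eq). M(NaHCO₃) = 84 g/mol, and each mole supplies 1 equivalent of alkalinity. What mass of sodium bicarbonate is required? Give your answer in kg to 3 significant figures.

73.4 kg

Volume: 1560 m³ = 1,560,000 L.
Alkalinity to add: (108 − 80) = 28 mg/L as CaCO₃ × 1,560,000 L = 43,680 g as CaCO₃.
Equivalents: 43,680 g ÷ 50 g/eq = 873.6 eq.
NaHCO₃ supplies 1 eq per mole → 873.6 mol.
Mass: 873.6 mol × 84 g/mol = 73,380 g.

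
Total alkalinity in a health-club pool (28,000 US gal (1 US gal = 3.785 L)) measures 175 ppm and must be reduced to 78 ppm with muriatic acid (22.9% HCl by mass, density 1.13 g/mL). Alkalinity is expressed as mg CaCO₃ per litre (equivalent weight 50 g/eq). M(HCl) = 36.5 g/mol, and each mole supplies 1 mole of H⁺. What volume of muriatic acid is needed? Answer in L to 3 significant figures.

Volume: 28,000 US gal × 3.785 L/gal = 105,980 L.
Alkalinity to neutralize: (175 − 78) = 97 mg/L as CaCO₃ × 105,980 L = 10,280 g as CaCO₃.
Equivalents of H⁺ required: 10,280 ÷ 50 g/eq = 205.6 eq = 205.6 mol HCl.
Mass of HCl: 205.6 × 36.5 = 7504 g.
Mass of 22.9% solution: 7504 / 0.229 = 32,770 g.
Volume: 32,770 g ÷ 1.13 g/mL = 29,000 mL.

29.0 L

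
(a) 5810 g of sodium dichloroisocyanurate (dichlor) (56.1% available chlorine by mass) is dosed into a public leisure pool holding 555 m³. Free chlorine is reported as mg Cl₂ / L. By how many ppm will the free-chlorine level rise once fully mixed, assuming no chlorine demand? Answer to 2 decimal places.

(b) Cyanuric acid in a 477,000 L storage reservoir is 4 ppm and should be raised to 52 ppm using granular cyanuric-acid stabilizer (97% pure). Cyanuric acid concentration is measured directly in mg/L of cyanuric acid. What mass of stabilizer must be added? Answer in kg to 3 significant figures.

(a) 5.87 ppm; (b) 23.6 kg

(a) Volume: 555 m³ = 555,000 L.
(a) Available chlorine delivered: 5810 g × 0.561 = 3259 g as Cl₂.
(a) Concentration rise: 3259 g / 555,000 L = 5.873 mg/L = 5.87 ppm.

(b) CYA to add: (52 − 4) = 48 mg/L × 477,000 L = 22,900 g cyanuric acid.
(b) At 97% purity: 22,900 / 0.97 = 23,600 g product.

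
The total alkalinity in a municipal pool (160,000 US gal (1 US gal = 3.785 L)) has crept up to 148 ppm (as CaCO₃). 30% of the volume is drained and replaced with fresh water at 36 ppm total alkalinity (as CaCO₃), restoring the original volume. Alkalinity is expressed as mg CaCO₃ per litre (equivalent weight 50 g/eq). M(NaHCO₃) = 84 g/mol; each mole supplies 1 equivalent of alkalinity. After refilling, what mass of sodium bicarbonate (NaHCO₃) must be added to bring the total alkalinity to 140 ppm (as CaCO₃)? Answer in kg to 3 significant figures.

26.0 kg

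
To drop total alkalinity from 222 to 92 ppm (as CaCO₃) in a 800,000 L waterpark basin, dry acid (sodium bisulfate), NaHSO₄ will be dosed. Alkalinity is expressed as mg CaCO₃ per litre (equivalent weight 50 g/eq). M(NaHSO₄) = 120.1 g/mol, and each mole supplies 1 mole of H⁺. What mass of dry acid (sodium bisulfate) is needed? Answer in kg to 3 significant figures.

Alkalinity to neutralize: (222 − 92) = 130 mg/L as CaCO₃ × 800,000 L = 104,000 g as CaCO₃.
Equivalents of H⁺ required: 104,000 ÷ 50 g/eq = 2080 eq = 2080 mol NaHSO₄.
Mass of NaHSO₄: 2080 × 120.1 = 249,800 g.

250 kg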